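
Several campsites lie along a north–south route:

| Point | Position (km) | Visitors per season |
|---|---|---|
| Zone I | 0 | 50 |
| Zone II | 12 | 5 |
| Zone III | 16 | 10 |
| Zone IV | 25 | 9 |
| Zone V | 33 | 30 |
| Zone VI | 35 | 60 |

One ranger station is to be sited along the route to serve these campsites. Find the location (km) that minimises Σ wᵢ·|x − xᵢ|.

For a sum of weighted absolute distances on a line, the optimum is the weighted median (not the mean). Total weight W = 164; half-weight = 82.
Sort by position and accumulate weight:
  km 0 (Zone I, w=50) → cum 50
  km 12 (Zone II, w=5) → cum 55
  km 16 (Zone III, w=10) → cum 65
  km 25 (Zone IV, w=9) → cum 74
  km 33 (Zone V, w=30) → cum 104  ≥ 82 → median here
  km 35 (Zone VI, w=60) → cum 164
Optimal location: km 33.

x = 33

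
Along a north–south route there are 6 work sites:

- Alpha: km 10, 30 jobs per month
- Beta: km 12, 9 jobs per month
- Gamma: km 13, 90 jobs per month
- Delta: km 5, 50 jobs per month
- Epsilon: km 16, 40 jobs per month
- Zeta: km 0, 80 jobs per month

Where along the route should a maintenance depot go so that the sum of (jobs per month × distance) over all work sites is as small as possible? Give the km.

For a sum of weighted absolute distances on a line, the optimum is the weighted median (not the mean). Total weight W = 299; half-weight = 149.5.
Sort by position and accumulate weight:
  km 0 (Zeta, w=80) → cum 80
  km 5 (Delta, w=50) → cum 130
  km 10 (Alpha, w=30) → cum 160  ≥ 149.5 → median here
  km 12 (Beta, w=9) → cum 169
  km 13 (Gamma, w=90) → cum 259
  km 16 (Epsilon, w=40) → cum 299
Optimal location: km 10.

x = 10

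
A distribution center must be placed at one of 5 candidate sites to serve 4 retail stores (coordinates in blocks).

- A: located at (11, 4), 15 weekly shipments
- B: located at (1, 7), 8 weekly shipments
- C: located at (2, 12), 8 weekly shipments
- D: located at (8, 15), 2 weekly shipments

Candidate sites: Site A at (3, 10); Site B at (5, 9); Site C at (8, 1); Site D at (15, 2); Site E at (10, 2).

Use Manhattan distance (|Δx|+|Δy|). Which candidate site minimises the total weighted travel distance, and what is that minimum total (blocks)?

Total weighted distance at each candidate:
  Site A (3, 10): total = 294
  Site B (5, 9): total = 279
  Site C (8, 1): total = 358
  Site D (15, 2): total = 466
  Site E (10, 2): total = 331
Minimum is at Site B with total 279 blocks.

Site B, total 279 blocks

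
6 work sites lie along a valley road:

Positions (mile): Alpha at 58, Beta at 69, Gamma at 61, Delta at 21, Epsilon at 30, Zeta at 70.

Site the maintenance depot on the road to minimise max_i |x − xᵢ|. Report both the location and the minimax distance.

The 1-center on a line is the midpoint of the two extreme points: leftmost at 21, rightmost at 70.
Optimal location = (21 + 70)/2 = 45.5; maximum distance = (70 − 21)/2 = 24.5.

location 45.5, max distance 24.5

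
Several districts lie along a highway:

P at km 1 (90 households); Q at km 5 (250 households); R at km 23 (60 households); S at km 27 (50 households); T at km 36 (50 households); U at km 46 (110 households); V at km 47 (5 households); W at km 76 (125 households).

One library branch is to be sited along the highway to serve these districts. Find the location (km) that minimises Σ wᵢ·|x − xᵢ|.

For a sum of weighted absolute distances on a line, the optimum is the weighted median (not the mean). Total weight W = 740; half-weight = 370.
Sort by position and accumulate weight:
  km 1 (P, w=90) → cum 90
  km 5 (Q, w=250) → cum 340
  km 23 (R, w=60) → cum 400  ≥ 370 → median here
  km 27 (S, w=50) → cum 450
  km 36 (T, w=50) → cum 500
  km 46 (U, w=110) → cum 610
  km 47 (V, w=5) → cum 615
  km 76 (W, w=125) → cum 740
Optimal location: km 23.

x = 23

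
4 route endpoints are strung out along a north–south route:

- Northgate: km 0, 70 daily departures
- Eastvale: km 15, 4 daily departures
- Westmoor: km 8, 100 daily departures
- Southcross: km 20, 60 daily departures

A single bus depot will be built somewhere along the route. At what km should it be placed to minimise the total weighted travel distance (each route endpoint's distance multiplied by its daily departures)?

x = 8

For a sum of weighted absolute distances on a line, the optimum is the weighted median (not the mean). Total weight W = 234; half-weight = 117.
Sort by position and accumulate weight:
  km 0 (Northgate, w=70) → cum 70
  km 8 (Westmoor, w=100) → cum 170  ≥ 117 → median here
  km 15 (Eastvale, w=4) → cum 174
  km 20 (Southcross, w=60) → cum 234
Optimal location: km 8.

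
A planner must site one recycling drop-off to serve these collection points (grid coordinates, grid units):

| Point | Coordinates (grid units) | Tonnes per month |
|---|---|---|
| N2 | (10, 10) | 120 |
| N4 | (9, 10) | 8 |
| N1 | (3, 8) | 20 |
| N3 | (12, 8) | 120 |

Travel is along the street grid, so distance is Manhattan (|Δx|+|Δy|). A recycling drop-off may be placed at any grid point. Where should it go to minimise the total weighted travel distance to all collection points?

Manhattan distance separates: Σwᵢ(|x−xᵢ|+|y−yᵢ|) = Σwᵢ|x−xᵢ| + Σwᵢ|y−yᵢ|, so x and y are optimised independently as 1-D weighted medians.
Total weight W = 268; half = 134.
x-coordinate, sorted with cumulative weight:
  x=3 (N1, w=20) cum 20
  x=9 (N4, w=8) cum 28
  x=10 (N2, w=120) cum 148  ← median
  x=12 (N3, w=120) cum 268
⇒ x* = 10
y-coordinate, sorted with cumulative weight:
  y=8 (N1, w=20) cum 20
  y=8 (N3, w=120) cum 140  ← median
  y=10 (N2, w=120) cum 260
  y=10 (N4, w=8) cum 268
⇒ y* = 8

(10, 8)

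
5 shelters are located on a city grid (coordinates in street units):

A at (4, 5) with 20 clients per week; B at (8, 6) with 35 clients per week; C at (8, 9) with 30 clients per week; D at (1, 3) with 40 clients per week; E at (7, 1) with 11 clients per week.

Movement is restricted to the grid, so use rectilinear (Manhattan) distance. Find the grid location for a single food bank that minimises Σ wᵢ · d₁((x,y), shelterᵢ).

Manhattan distance separates: Σwᵢ(|x−xᵢ|+|y−yᵢ|) = Σwᵢ|x−xᵢ| + Σwᵢ|y−yᵢ|, so x and y are optimised independently as 1-D weighted medians.
Total weight W = 136; half = 68.
x-coordinate, sorted with cumulative weight:
  x=1 (D, w=40) cum 40
  x=4 (A, w=20) cum 60
  x=7 (E, w=11) cum 71  ← median
  x=8 (B, w=35) cum 106
  x=8 (C, w=30) cum 136
⇒ x* = 7
y-coordinate, sorted with cumulative weight:
  y=1 (E, w=11) cum 11
  y=3 (D, w=40) cum 51
  y=5 (A, w=20) cum 71  ← median
  y=6 (B, w=35) cum 106
  y=9 (C, w=30) cum 136
⇒ y* = 5

(7, 5)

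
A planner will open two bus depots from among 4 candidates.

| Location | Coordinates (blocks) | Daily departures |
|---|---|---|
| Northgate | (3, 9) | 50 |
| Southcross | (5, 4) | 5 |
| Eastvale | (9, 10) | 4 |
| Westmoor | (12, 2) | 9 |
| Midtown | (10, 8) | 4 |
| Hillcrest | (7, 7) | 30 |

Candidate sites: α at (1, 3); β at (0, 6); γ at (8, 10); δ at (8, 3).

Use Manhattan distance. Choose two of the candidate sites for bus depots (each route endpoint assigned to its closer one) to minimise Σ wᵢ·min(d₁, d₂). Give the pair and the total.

Evaluate every pair (each demand assigned to the nearer of the two):
  {γ, δ}: total = 505
  {α, γ}: total = 573
  {β, δ}: total = 575
  {β, γ}: total = 583
  {α, δ}: total = 675
  {α, β}: total = 773
Best pair: {γ, δ} with total 505.

{γ, δ}, total 505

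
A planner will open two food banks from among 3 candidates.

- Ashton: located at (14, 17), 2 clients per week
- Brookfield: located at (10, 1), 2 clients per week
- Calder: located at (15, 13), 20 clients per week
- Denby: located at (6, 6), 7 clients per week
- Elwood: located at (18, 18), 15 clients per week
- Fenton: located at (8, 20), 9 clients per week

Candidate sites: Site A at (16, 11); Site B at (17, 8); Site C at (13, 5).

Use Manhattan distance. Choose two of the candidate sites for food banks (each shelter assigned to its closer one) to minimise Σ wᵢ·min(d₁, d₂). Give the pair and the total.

Evaluate every pair (each demand assigned to the nearer of the two):
  {Site A, Site C}: total = 434
  {Site A, Site B}: total = 483
  {Site B, Site C}: total = 579
Best pair: {Site A, Site C} with total 434.

{Site A, Site C}, total 434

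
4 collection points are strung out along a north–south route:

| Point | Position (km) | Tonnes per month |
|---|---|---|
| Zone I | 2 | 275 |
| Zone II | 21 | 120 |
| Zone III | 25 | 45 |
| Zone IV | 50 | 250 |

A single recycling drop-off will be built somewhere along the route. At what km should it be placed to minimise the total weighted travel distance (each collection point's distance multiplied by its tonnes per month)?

For a sum of weighted absolute distances on a line, the optimum is the weighted median (not the mean). Total weight W = 690; half-weight = 345.
Sort by position and accumulate weight:
  km 2 (Zone I, w=275) → cum 275
  km 21 (Zone II, w=120) → cum 395  ≥ 345 → median here
  km 25 (Zone III, w=45) → cum 440
  km 50 (Zone IV, w=250) → cum 690
Optimal location: km 21.

x = 21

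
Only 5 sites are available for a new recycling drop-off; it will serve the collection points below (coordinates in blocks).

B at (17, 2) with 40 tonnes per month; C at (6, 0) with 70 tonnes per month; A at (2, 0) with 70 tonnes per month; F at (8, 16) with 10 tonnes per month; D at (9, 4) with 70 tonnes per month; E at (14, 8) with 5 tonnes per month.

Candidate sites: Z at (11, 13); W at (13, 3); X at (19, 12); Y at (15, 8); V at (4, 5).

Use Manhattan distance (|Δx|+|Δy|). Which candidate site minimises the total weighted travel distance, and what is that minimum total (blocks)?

V, total 2255 blocks

Total weighted distance at each candidate:
  Z (11, 13): total = 4350
  W (13, 3): total = 2440
  X (19, 12): total = 5715
  Y (15, 8): total = 3835
  V (4, 5): total = 2255
Minimum is at V with total 2255 blocks.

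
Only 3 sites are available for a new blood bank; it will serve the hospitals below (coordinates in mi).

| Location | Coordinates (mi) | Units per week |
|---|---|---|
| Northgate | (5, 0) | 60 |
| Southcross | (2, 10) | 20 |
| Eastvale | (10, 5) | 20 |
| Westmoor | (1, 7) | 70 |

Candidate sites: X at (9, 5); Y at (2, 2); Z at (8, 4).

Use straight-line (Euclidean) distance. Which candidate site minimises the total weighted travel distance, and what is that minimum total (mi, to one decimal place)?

Y, total 904.1 mi

Total weighted distance at each candidate:
  X (9, 5): total = 1153.5
  Y (2, 2): total = 904.1
  Z (8, 4): total = 1047.5
Minimum is at Y with total 904.1 mi.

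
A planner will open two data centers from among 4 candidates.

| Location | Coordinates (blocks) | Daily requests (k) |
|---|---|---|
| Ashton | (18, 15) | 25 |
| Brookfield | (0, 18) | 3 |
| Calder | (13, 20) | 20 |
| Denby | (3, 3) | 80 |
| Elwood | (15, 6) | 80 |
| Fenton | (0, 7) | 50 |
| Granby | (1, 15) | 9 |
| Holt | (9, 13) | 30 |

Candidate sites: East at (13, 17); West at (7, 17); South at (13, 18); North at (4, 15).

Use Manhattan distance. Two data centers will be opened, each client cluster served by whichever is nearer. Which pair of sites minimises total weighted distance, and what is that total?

{East, North}, total 3173

Evaluate every pair (each demand assigned to the nearer of the two):
  {East, North}: total = 3173
  {South, North}: total = 3258
  {East, West}: total = 3841
  {West, North}: total = 3893
  {West, South}: total = 3926
  {East, South}: total = 4730
Best pair: {East, North} with total 3173.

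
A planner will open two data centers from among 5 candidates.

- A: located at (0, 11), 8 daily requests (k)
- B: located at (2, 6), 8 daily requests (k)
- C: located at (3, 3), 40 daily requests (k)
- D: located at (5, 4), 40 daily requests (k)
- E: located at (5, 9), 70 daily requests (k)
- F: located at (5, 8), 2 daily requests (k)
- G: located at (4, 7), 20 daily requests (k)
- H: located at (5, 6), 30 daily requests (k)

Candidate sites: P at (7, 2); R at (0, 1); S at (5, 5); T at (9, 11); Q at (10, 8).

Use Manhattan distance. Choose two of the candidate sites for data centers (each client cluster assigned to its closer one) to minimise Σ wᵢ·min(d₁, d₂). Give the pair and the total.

{S, T}, total 680

Evaluate every pair (each demand assigned to the nearer of the two):
  {S, T}: total = 680
  {R, S}: total = 688
  {P, S}: total = 696
  {S, Q}: total = 696
  {P, T}: total = 1278
  {P, Q}: total = 1286
  {R, Q}: total = 1436
  {P, R}: total = 1482
  {R, T}: total = 1532
  {T, Q}: total = 1772
Best pair: {S, T} with total 680.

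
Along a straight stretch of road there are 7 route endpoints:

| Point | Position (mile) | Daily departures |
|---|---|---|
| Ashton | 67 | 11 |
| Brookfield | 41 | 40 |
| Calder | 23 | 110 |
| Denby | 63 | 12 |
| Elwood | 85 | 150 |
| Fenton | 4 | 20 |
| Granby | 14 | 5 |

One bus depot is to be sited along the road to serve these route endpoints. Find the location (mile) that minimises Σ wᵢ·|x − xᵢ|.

For a sum of weighted absolute distances on a line, the optimum is the weighted median (not the mean). Total weight W = 348; half-weight = 174.
Sort by position and accumulate weight:
  mile 4 (Fenton, w=20) → cum 20
  mile 14 (Granby, w=5) → cum 25
  mile 23 (Calder, w=110) → cum 135
  mile 41 (Brookfield, w=40) → cum 175  ≥ 174 → median here
  mile 63 (Denby, w=12) → cum 187
  mile 67 (Ashton, w=11) → cum 198
  mile 85 (Elwood, w=150) → cum 348
Optimal location: mile 41.

x = 41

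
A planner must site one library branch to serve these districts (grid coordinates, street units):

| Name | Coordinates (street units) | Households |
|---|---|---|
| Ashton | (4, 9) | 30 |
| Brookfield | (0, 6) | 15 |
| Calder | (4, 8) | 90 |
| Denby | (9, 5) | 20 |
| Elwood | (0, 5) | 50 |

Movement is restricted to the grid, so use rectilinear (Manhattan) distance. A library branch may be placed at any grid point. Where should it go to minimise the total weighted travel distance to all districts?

(4, 8)

Manhattan distance separates: Σwᵢ(|x−xᵢ|+|y−yᵢ|) = Σwᵢ|x−xᵢ| + Σwᵢ|y−yᵢ|, so x and y are optimised independently as 1-D weighted medians.
Total weight W = 205; half = 102.5.
x-coordinate, sorted with cumulative weight:
  x=0 (Brookfield, w=15) cum 15
  x=0 (Elwood, w=50) cum 65
  x=4 (Ashton, w=30) cum 95
  x=4 (Calder, w=90) cum 185  ← median
  x=9 (Denby, w=20) cum 205
⇒ x* = 4
y-coordinate, sorted with cumulative weight:
  y=5 (Denby, w=20) cum 20
  y=5 (Elwood, w=50) cum 70
  y=6 (Brookfield, w=15) cum 85
  y=8 (Calder, w=90) cum 175  ← median
  y=9 (Ashton, w=30) cum 205
⇒ y* = 8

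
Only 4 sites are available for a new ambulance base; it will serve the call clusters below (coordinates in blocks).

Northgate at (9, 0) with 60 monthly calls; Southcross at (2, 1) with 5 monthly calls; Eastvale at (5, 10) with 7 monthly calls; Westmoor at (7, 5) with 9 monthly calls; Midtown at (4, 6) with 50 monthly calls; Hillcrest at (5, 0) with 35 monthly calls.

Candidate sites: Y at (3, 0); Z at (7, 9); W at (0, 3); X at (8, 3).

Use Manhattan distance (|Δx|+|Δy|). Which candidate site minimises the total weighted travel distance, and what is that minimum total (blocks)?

Total weighted distance at each candidate:
  Y (3, 0): total = 955
  Z (7, 9): total = 1467
  W (0, 3): total = 1535
  X (8, 3): total = 937
Minimum is at X with total 937 blocks.

X, total 937 blocks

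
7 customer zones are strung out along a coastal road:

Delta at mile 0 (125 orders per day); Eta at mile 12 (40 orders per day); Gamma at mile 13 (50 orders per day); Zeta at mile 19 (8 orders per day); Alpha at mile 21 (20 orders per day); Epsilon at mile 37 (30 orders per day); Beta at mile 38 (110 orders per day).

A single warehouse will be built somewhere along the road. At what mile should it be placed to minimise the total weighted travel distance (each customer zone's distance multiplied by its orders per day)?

x = 13

For a sum of weighted absolute distances on a line, the optimum is the weighted median (not the mean). Total weight W = 383; half-weight = 191.5.
Sort by position and accumulate weight:
  mile 0 (Delta, w=125) → cum 125
  mile 12 (Eta, w=40) → cum 165
  mile 13 (Gamma, w=50) → cum 215  ≥ 191.5 → median here
  mile 19 (Zeta, w=8) → cum 223
  mile 21 (Alpha, w=20) → cum 243
  mile 37 (Epsilon, w=30) → cum 273
  mile 38 (Beta, w=110) → cum 383
Optimal location: mile 13.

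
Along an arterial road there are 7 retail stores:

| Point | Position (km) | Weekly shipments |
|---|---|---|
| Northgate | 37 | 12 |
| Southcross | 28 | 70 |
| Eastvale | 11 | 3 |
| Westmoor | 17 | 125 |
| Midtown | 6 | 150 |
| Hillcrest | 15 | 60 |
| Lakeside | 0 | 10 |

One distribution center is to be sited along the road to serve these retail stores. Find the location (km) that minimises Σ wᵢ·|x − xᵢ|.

x = 15

For a sum of weighted absolute distances on a line, the optimum is the weighted median (not the mean). Total weight W = 430; half-weight = 215.
Sort by position and accumulate weight:
  km 0 (Lakeside, w=10) → cum 10
  km 6 (Midtown, w=150) → cum 160
  km 11 (Eastvale, w=3) → cum 163
  km 15 (Hillcrest, w=60) → cum 223  ≥ 215 → median here
  km 17 (Westmoor, w=125) → cum 348
  km 28 (Southcross, w=70) → cum 418
  km 37 (Northgate, w=12) → cum 430
Optimal location: km 15.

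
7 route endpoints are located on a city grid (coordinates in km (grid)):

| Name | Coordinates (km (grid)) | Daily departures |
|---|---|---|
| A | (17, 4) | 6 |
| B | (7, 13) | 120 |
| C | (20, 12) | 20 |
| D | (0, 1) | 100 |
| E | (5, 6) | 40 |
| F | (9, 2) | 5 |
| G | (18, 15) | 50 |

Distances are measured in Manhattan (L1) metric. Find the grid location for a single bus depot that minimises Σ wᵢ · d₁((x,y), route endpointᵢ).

Manhattan distance separates: Σwᵢ(|x−xᵢ|+|y−yᵢ|) = Σwᵢ|x−xᵢ| + Σwᵢ|y−yᵢ|, so x and y are optimised independently as 1-D weighted medians.
Total weight W = 341; half = 170.5.
x-coordinate, sorted with cumulative weight:
  x=0 (D, w=100) cum 100
  x=5 (E, w=40) cum 140
  x=7 (B, w=120) cum 260  ← median
  x=9 (F, w=5) cum 265
  x=17 (A, w=6) cum 271
  x=18 (G, w=50) cum 321
  x=20 (C, w=20) cum 341
⇒ x* = 7
y-coordinate, sorted with cumulative weight:
  y=1 (D, w=100) cum 100
  y=2 (F, w=5) cum 105
  y=4 (A, w=6) cum 111
  y=6 (E, w=40) cum 151
  y=12 (C, w=20) cum 171  ← median
  y=13 (B, w=120) cum 291
  y=15 (G, w=50) cum 341
⇒ y* = 12

(7, 12)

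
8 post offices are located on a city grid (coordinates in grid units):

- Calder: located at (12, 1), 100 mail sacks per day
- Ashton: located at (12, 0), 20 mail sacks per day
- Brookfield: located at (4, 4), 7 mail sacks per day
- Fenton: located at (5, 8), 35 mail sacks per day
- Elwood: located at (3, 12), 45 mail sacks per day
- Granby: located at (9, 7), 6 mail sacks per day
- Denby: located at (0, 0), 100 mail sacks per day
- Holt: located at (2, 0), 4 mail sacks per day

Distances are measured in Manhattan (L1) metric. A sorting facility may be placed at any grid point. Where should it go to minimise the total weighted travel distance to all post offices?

Manhattan distance separates: Σwᵢ(|x−xᵢ|+|y−yᵢ|) = Σwᵢ|x−xᵢ| + Σwᵢ|y−yᵢ|, so x and y are optimised independently as 1-D weighted medians.
Total weight W = 317; half = 158.5.
x-coordinate, sorted with cumulative weight:
  x=0 (Denby, w=100) cum 100
  x=2 (Holt, w=4) cum 104
  x=3 (Elwood, w=45) cum 149
  x=4 (Brookfield, w=7) cum 156
  x=5 (Fenton, w=35) cum 191  ← median
  x=9 (Granby, w=6) cum 197
  x=12 (Calder, w=100) cum 297
  x=12 (Ashton, w=20) cum 317
⇒ x* = 5
y-coordinate, sorted with cumulative weight:
  y=0 (Ashton, w=20) cum 20
  y=0 (Denby, w=100) cum 120
  y=0 (Holt, w=4) cum 124
  y=1 (Calder, w=100) cum 224  ← median
  y=4 (Brookfield, w=7) cum 231
  y=7 (Granby, w=6) cum 237
  y=8 (Fenton, w=35) cum 272
  y=12 (Elwood, w=45) cum 317
⇒ y* = 1

(5, 1)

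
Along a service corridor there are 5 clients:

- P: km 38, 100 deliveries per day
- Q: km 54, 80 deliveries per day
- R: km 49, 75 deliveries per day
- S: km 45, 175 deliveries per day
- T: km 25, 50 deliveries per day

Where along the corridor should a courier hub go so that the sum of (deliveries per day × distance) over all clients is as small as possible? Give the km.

For a sum of weighted absolute distances on a line, the optimum is the weighted median (not the mean). Total weight W = 480; half-weight = 240.
Sort by position and accumulate weight:
  km 25 (T, w=50) → cum 50
  km 38 (P, w=100) → cum 150
  km 45 (S, w=175) → cum 325  ≥ 240 → median here
  km 49 (R, w=75) → cum 400
  km 54 (Q, w=80) → cum 480
Optimal location: km 45.

x = 45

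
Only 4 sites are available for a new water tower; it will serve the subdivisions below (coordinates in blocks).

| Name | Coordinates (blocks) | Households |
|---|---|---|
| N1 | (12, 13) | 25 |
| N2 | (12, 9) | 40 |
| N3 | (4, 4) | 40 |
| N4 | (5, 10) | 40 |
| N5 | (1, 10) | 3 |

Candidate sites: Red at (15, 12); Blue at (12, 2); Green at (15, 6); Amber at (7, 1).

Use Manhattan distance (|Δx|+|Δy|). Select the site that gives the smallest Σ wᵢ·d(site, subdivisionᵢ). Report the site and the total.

Blue, total 1612 blocks

Total weighted distance at each candidate:
  Red (15, 12): total = 1628
  Blue (12, 2): total = 1612
  Green (15, 6): total = 1624
  Amber (7, 1): total = 1670
Minimum is at Blue with total 1612 blocks.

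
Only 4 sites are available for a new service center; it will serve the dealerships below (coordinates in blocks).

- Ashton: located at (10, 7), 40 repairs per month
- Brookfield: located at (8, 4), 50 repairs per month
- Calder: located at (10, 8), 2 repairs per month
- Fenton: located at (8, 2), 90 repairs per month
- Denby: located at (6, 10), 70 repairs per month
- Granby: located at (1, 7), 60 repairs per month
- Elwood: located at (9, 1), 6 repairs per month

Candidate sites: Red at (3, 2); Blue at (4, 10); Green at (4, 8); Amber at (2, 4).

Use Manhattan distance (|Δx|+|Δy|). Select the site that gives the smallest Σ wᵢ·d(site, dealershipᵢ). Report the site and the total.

Green, total 2184 blocks

Total weighted distance at each candidate:
  Red (3, 2): total = 2538
  Blue (4, 10): total = 2540
  Green (4, 8): total = 2184
  Amber (2, 4): total = 2484
Minimum is at Green with total 2184 blocks.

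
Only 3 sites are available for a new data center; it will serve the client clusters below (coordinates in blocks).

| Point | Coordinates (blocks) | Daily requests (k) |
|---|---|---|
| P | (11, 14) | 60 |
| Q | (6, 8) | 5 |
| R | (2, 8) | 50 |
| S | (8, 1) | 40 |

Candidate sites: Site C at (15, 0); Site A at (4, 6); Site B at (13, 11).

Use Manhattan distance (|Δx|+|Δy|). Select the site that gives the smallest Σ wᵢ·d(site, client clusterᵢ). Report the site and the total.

Total weighted distance at each candidate:
  Site C (15, 0): total = 2535
  Site A (4, 6): total = 1480
  Site B (13, 11): total = 1650
Minimum is at Site A with total 1480 blocks.

Site A, total 1480 blocks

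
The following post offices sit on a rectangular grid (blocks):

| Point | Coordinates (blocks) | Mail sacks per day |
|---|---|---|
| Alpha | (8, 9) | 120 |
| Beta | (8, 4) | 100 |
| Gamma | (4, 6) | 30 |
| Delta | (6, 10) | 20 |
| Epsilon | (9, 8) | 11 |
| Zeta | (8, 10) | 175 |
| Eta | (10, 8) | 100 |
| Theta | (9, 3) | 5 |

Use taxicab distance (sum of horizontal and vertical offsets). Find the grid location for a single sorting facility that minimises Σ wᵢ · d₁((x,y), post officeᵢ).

Manhattan distance separates: Σwᵢ(|x−xᵢ|+|y−yᵢ|) = Σwᵢ|x−xᵢ| + Σwᵢ|y−yᵢ|, so x and y are optimised independently as 1-D weighted medians.
Total weight W = 561; half = 280.5.
x-coordinate, sorted with cumulative weight:
  x=4 (Gamma, w=30) cum 30
  x=6 (Delta, w=20) cum 50
  x=8 (Alpha, w=120) cum 170
  x=8 (Beta, w=100) cum 270
  x=8 (Zeta, w=175) cum 445  ← median
  x=9 (Epsilon, w=11) cum 456
  x=9 (Theta, w=5) cum 461
  x=10 (Eta, w=100) cum 561
⇒ x* = 8
y-coordinate, sorted with cumulative weight:
  y=3 (Theta, w=5) cum 5
  y=4 (Beta, w=100) cum 105
  y=6 (Gamma, w=30) cum 135
  y=8 (Epsilon, w=11) cum 146
  y=8 (Eta, w=100) cum 246
  y=9 (Alpha, w=120) cum 366  ← median
  y=10 (Delta, w=20) cum 386
  y=10 (Zeta, w=175) cum 561
⇒ y* = 9

(8, 9)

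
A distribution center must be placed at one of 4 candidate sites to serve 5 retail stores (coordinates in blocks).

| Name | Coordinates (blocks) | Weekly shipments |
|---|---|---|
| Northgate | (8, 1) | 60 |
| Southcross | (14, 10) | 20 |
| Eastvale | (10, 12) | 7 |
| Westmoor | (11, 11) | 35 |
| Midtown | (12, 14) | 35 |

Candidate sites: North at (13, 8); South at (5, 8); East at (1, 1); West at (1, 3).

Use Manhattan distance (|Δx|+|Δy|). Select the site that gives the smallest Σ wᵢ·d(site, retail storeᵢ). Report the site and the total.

North, total 1249 blocks

Total weighted distance at each candidate:
  North (13, 8): total = 1249
  South (5, 8): total = 1653
  East (1, 1): total = 2540
  West (1, 3): total = 2466
Minimum is at North with total 1249 blocks.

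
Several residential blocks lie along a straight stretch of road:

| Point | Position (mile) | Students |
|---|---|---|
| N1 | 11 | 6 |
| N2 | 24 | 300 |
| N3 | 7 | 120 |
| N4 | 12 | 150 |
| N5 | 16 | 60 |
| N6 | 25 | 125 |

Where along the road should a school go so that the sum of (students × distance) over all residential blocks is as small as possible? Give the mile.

For a sum of weighted absolute distances on a line, the optimum is the weighted median (not the mean). Total weight W = 761; half-weight = 380.5.
Sort by position and accumulate weight:
  mile 7 (N3, w=120) → cum 120
  mile 11 (N1, w=6) → cum 126
  mile 12 (N4, w=150) → cum 276
  mile 16 (N5, w=60) → cum 336
  mile 24 (N2, w=300) → cum 636  ≥ 380.5 → median here
  mile 25 (N6, w=125) → cum 761
Optimal location: mile 24.

x = 24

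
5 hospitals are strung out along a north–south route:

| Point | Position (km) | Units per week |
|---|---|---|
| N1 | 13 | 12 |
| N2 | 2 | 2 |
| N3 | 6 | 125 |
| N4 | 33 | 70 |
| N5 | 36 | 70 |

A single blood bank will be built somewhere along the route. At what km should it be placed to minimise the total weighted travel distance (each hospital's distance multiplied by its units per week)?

For a sum of weighted absolute distances on a line, the optimum is the weighted median (not the mean). Total weight W = 279; half-weight = 139.5.
Sort by position and accumulate weight:
  km 2 (N2, w=2) → cum 2
  km 6 (N3, w=125) → cum 127
  km 13 (N1, w=12) → cum 139
  km 33 (N4, w=70) → cum 209  ≥ 139.5 → median here
  km 36 (N5, w=70) → cum 279
Optimal location: km 33.

x = 33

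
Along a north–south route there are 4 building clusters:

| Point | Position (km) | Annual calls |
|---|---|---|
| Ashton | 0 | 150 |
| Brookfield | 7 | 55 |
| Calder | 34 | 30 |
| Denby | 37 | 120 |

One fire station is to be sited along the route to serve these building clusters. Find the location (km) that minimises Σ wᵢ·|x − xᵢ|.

x = 7

For a sum of weighted absolute distances on a line, the optimum is the weighted median (not the mean). Total weight W = 355; half-weight = 177.5.
Sort by position and accumulate weight:
  km 0 (Ashton, w=150) → cum 150
  km 7 (Brookfield, w=55) → cum 205  ≥ 177.5 → median here
  km 34 (Calder, w=30) → cum 235
  km 37 (Denby, w=120) → cum 355
Optimal location: km 7.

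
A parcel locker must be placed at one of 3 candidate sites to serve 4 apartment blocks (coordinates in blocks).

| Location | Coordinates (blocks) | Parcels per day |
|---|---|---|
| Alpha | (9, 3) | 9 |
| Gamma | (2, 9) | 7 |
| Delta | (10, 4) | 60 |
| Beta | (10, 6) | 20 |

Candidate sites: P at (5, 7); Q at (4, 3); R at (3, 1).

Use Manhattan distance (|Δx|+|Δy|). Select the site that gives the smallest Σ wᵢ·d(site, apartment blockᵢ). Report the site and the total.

Total weighted distance at each candidate:
  P (5, 7): total = 707
  Q (4, 3): total = 701
  R (3, 1): total = 975
Minimum is at Q with total 701 blocks.

Q, total 701 blocks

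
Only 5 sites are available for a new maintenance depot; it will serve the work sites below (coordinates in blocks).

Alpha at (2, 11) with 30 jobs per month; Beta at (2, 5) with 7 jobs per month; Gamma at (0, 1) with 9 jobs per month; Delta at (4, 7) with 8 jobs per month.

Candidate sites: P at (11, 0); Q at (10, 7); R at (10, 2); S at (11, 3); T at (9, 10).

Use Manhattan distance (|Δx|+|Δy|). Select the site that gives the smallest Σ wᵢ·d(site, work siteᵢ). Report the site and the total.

T, total 550 blocks

Total weighted distance at each candidate:
  P (11, 0): total = 918
  Q (10, 7): total = 622
  R (10, 2): total = 774
  S (11, 3): total = 792
  T (9, 10): total = 550
Minimum is at T with total 550 blocks.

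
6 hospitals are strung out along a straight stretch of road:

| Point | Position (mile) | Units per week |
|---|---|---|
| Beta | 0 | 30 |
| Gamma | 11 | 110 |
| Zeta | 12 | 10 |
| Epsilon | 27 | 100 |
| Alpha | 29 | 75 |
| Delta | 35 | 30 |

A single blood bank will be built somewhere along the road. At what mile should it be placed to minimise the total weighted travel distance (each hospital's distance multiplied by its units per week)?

x = 27

For a sum of weighted absolute distances on a line, the optimum is the weighted median (not the mean). Total weight W = 355; half-weight = 177.5.
Sort by position and accumulate weight:
  mile 0 (Beta, w=30) → cum 30
  mile 11 (Gamma, w=110) → cum 140
  mile 12 (Zeta, w=10) → cum 150
  mile 27 (Epsilon, w=100) → cum 250  ≥ 177.5 → median here
  mile 29 (Alpha, w=75) → cum 325
  mile 35 (Delta, w=30) → cum 355
Optimal location: mile 27.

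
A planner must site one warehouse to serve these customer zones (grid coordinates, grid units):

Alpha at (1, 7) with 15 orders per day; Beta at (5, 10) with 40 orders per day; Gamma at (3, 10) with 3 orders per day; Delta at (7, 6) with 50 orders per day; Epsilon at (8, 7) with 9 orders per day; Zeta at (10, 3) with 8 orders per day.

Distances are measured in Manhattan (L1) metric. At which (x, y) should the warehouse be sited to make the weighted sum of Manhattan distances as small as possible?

Manhattan distance separates: Σwᵢ(|x−xᵢ|+|y−yᵢ|) = Σwᵢ|x−xᵢ| + Σwᵢ|y−yᵢ|, so x and y are optimised independently as 1-D weighted medians.
Total weight W = 125; half = 62.5.
x-coordinate, sorted with cumulative weight:
  x=1 (Alpha, w=15) cum 15
  x=3 (Gamma, w=3) cum 18
  x=5 (Beta, w=40) cum 58
  x=7 (Delta, w=50) cum 108  ← median
  x=8 (Epsilon, w=9) cum 117
  x=10 (Zeta, w=8) cum 125
⇒ x* = 7
y-coordinate, sorted with cumulative weight:
  y=3 (Zeta, w=8) cum 8
  y=6 (Delta, w=50) cum 58
  y=7 (Alpha, w=15) cum 73  ← median
  y=7 (Epsilon, w=9) cum 82
  y=10 (Beta, w=40) cum 122
  y=10 (Gamma, w=3) cum 125
⇒ y* = 7

(7, 7)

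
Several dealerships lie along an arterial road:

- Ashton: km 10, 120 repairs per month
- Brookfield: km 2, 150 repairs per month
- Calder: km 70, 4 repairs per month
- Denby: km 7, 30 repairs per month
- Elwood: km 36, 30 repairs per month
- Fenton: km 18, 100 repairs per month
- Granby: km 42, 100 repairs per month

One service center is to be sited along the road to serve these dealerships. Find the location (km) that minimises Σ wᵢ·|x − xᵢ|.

For a sum of weighted absolute distances on a line, the optimum is the weighted median (not the mean). Total weight W = 534; half-weight = 267.
Sort by position and accumulate weight:
  km 2 (Brookfield, w=150) → cum 150
  km 7 (Denby, w=30) → cum 180
  km 10 (Ashton, w=120) → cum 300  ≥ 267 → median here
  km 18 (Fenton, w=100) → cum 400
  km 36 (Elwood, w=30) → cum 430
  km 42 (Granby, w=100) → cum 530
  km 70 (Calder, w=4) → cum 534
Optimal location: km 10.

x = 10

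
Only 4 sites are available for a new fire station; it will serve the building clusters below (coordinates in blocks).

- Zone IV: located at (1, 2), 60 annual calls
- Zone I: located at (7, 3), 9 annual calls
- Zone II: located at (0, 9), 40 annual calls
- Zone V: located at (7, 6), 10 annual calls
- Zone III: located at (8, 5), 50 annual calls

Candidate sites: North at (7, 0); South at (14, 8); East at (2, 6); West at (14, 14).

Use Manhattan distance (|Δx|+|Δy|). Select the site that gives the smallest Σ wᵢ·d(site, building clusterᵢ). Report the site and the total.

Total weighted distance at each candidate:
  North (7, 0): total = 1507
  South (14, 8): total = 2388
  East (2, 6): total = 972
  West (14, 14): total = 3322
Minimum is at East with total 972 blocks.

East, total 972 blocks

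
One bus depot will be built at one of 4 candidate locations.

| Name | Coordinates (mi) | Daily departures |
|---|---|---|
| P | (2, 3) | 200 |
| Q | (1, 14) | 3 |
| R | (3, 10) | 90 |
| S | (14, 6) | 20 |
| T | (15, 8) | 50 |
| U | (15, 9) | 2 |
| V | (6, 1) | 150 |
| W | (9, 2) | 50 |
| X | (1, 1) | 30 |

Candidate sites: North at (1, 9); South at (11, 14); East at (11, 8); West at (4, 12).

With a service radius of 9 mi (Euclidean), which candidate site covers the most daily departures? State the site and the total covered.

East, covering 362

Coverage radius r = 9 mi; a point is covered iff (Δx)²+(Δy)² ≤ 9² = 81.
  North (1, 9): covers {P, Q, R, X} → 323
  South (11, 14): covers {R, S, T, U} → 162
  East (11, 8): covers {R, S, T, U, V, W} → 362
  West (4, 12): covers {Q, R} → 93
Maximum coverage at East: 362 daily departures.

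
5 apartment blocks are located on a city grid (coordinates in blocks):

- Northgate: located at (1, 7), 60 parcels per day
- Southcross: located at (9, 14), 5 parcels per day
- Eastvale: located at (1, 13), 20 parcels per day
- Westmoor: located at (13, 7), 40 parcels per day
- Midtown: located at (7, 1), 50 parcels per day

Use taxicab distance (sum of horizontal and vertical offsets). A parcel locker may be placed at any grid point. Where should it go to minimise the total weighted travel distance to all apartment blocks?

(7, 7)

Manhattan distance separates: Σwᵢ(|x−xᵢ|+|y−yᵢ|) = Σwᵢ|x−xᵢ| + Σwᵢ|y−yᵢ|, so x and y are optimised independently as 1-D weighted medians.
Total weight W = 175; half = 87.5.
x-coordinate, sorted with cumulative weight:
  x=1 (Northgate, w=60) cum 60
  x=1 (Eastvale, w=20) cum 80
  x=7 (Midtown, w=50) cum 130  ← median
  x=9 (Southcross, w=5) cum 135
  x=13 (Westmoor, w=40) cum 175
⇒ x* = 7
y-coordinate, sorted with cumulative weight:
  y=1 (Midtown, w=50) cum 50
  y=7 (Northgate, w=60) cum 110  ← median
  y=7 (Westmoor, w=40) cum 150
  y=13 (Eastvale, w=20) cum 170
  y=14 (Southcross, w=5) cum 175
⇒ y* = 7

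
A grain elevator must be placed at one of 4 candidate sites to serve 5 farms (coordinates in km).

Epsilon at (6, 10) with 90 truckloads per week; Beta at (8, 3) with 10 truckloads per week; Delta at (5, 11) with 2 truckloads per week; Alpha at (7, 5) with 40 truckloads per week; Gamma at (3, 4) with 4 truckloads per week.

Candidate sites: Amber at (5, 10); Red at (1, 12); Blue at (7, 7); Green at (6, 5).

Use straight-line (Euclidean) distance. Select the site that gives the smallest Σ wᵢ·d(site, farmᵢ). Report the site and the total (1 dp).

Amber, total 408.9 km

Total weighted distance at each candidate:
  Amber (5, 10): total = 408.9
  Red (1, 12): total = 1008.7
  Blue (7, 7): total = 434.8
  Green (6, 5): total = 543.1
Minimum is at Amber with total 408.9 km.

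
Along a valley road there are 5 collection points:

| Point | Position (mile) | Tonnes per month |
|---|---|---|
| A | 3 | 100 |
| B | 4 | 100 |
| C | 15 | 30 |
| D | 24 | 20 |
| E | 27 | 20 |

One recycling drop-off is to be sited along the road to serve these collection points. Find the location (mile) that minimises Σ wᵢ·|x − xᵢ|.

x = 4

For a sum of weighted absolute distances on a line, the optimum is the weighted median (not the mean). Total weight W = 270; half-weight = 135.
Sort by position and accumulate weight:
  mile 3 (A, w=100) → cum 100
  mile 4 (B, w=100) → cum 200  ≥ 135 → median here
  mile 15 (C, w=30) → cum 230
  mile 24 (D, w=20) → cum 250
  mile 27 (E, w=20) → cum 270
Optimal location: mile 4.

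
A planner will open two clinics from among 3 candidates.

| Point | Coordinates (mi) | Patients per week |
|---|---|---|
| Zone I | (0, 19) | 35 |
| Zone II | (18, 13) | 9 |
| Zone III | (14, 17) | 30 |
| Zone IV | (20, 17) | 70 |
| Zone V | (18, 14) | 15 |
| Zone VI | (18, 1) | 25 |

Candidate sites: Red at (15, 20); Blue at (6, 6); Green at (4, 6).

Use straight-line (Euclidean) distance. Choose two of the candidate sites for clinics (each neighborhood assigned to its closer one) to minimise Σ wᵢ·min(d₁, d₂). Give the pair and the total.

Evaluate every pair (each demand assigned to the nearer of the two):
  {Red, Blue}: total = 1498.3
  {Red, Green}: total = 1519.9
  {Blue, Green}: total = 2796.8
Best pair: {Red, Blue} with total 1498.3.

{Red, Blue}, total 1498.3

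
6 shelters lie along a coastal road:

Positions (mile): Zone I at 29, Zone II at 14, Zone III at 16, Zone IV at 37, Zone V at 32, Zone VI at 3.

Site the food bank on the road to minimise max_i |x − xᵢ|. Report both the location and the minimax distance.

location 20, max distance 17

The 1-center on a line is the midpoint of the two extreme points: leftmost at 3, rightmost at 37.
Optimal location = (3 + 37)/2 = 20; maximum distance = (37 − 3)/2 = 17.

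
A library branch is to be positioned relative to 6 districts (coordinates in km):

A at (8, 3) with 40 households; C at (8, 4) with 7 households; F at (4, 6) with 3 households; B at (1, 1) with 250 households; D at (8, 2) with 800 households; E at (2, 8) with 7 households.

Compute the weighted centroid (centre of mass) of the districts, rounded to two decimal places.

The minimiser of Σwᵢ‖p−pᵢ‖² is the weighted centroid p* = (Σwᵢpᵢ)/(Σwᵢ).
Σwᵢ = 1107.
Σwᵢxᵢ = 40·8 + 7·8 + 3·4 + 250·1 + 800·8 + 7·2 = 7052.
Σwᵢyᵢ = 40·3 + 7·4 + 3·6 + 250·1 + 800·2 + 7·8 = 2072.
x* = 7052/1107 = 6.37, y* = 2072/1107 = 1.87.

(6.37, 1.87)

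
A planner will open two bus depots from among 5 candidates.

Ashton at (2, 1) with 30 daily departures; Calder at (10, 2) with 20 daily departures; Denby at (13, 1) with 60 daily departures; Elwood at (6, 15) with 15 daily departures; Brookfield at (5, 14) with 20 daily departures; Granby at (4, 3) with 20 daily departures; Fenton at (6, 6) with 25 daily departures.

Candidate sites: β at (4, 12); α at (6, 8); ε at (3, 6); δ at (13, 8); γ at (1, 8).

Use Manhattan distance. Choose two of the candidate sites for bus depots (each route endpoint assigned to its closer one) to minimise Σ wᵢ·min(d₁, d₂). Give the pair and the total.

Evaluate every pair (each demand assigned to the nearer of the two):
  {ε, δ}: total = 1315
  {α, δ}: total = 1365
  {β, δ}: total = 1505
  {δ, γ}: total = 1555
  {β, ε}: total = 1590
  {α, ε}: total = 1595
  {β, α}: total = 1695
  {α, γ}: total = 1715
  {ε, γ}: total = 1835
  {β, γ}: total = 2150
Best pair: {ε, δ} with total 1315.

{ε, δ}, total 1315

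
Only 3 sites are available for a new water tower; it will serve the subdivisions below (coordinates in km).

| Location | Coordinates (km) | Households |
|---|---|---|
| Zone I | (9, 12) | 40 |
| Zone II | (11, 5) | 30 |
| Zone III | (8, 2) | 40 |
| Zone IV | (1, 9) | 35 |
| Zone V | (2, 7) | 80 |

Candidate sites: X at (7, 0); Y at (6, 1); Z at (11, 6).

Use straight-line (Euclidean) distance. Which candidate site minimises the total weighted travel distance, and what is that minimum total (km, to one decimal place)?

Z, total 1572.8 km

Total weighted distance at each candidate:
  X (7, 0): total = 1834.9
  Y (6, 1): total = 1644.7
  Z (11, 6): total = 1572.8
Minimum is at Z with total 1572.8 km.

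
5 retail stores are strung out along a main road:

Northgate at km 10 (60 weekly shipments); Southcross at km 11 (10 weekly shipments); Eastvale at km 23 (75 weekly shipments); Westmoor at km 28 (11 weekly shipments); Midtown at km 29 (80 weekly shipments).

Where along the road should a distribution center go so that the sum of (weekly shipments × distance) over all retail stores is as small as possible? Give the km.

x = 23

For a sum of weighted absolute distances on a line, the optimum is the weighted median (not the mean). Total weight W = 236; half-weight = 118.
Sort by position and accumulate weight:
  km 10 (Northgate, w=60) → cum 60
  km 11 (Southcross, w=10) → cum 70
  km 23 (Eastvale, w=75) → cum 145  ≥ 118 → median here
  km 28 (Westmoor, w=11) → cum 156
  km 29 (Midtown, w=80) → cum 236
Optimal location: km 23.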